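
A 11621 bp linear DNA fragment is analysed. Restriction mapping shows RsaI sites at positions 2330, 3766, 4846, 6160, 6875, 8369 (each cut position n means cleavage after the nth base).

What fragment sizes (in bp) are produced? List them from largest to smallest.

3252, 2330, 1494, 1436, 1314, 1080, 715 bp

Linear molecule, 6 cuts → 7 fragments:
  2330 − 0 = 2330 bp
  3766 − 2330 = 1436 bp
  4846 − 3766 = 1080 bp
  6160 − 4846 = 1314 bp
  6875 − 6160 = 715 bp
  8369 − 6875 = 1494 bp
  11621 − 8369 = 3252 bp
Sorted largest to smallest: 3252, 2330, 1494, 1436, 1314, 1080, 715 bp.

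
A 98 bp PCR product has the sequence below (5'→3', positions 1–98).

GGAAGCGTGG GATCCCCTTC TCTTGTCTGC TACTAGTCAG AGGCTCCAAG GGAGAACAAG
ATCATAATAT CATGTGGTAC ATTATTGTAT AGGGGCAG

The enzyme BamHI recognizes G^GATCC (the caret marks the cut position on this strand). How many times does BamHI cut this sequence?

GGATCC occurs starting at position 10.
BamHI cuts at 1 site.

1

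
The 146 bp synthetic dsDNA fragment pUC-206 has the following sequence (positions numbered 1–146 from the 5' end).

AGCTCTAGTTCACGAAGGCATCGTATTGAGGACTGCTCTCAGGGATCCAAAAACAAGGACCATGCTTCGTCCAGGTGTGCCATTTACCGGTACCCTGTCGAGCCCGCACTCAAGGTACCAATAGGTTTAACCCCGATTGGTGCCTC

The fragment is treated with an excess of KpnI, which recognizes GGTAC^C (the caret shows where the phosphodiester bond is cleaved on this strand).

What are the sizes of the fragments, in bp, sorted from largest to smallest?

KpnI sites (GGTACC) start at positions 89, 114.
KpnI cuts after base 5 of each site (before the last base), so after positions 93, 118.
Linear molecule, 2 cuts → 3 fragments:
  1–93 → 93 bp
  94–118 → 25 bp
  119–146 → 28 bp
Sorted largest to smallest: 93, 28, 25 bp.

93, 28, 25 bp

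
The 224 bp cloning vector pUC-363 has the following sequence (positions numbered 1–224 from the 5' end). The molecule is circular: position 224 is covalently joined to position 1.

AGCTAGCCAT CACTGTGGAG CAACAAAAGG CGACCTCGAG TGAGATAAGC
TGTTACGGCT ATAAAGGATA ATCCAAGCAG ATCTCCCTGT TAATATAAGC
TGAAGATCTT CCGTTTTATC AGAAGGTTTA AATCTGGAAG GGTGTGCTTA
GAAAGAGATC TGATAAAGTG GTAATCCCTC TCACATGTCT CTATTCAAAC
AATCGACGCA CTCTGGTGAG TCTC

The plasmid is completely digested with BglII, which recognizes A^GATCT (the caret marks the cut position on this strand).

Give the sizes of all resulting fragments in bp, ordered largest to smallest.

147, 52, 25 bp

BglII sites (AGATCT) start at positions 79, 104, 156.
BglII cuts after the first base of each site, so after positions 79, 104, 156.
Circular molecule, 3 cuts → 3 fragments:
  80–104 → 25 bp
  105–156 → 52 bp
  157–224 then 1–79 → 68 + 79 = 147 bp
Sorted largest to smallest: 147, 52, 25 bp.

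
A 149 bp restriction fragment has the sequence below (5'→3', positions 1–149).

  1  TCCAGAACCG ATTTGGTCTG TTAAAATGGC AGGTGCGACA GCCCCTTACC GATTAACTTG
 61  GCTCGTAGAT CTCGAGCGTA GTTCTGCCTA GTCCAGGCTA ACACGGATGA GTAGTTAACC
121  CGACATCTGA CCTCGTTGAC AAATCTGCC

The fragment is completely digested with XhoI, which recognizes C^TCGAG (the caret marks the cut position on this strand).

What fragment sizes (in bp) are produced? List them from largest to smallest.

The XhoI site (CTCGAG) starts at position 71.
XhoI cuts after the first base of each site, so after position 71.
Linear molecule, 1 cut → 2 fragments:
  1–71 → 71 bp
  72–149 → 78 bp
Sorted largest to smallest: 78, 71 bp.

78, 71 bp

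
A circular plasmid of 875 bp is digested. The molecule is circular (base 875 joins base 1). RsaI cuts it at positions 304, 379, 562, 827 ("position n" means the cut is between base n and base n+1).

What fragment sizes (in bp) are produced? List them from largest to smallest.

Circular molecule, 4 cuts → 4 fragments:
  379 − 304 = 75 bp
  562 − 379 = 183 bp
  827 − 562 = 265 bp
  wrap: 875 − 827 + 304 = 352 bp
Sorted largest to smallest: 352, 265, 183, 75 bp.

352, 265, 183, 75 bp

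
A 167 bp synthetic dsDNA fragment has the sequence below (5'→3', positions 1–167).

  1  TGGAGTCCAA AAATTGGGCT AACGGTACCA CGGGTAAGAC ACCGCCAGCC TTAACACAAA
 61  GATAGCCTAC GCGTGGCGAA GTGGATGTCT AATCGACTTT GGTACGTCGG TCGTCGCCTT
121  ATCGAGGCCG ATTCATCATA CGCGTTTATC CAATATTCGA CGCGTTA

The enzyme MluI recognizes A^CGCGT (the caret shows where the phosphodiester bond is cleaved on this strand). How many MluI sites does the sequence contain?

ACGCGT occurs starting at positions 69, 140, 160.
MluI cuts at 3 sites.

3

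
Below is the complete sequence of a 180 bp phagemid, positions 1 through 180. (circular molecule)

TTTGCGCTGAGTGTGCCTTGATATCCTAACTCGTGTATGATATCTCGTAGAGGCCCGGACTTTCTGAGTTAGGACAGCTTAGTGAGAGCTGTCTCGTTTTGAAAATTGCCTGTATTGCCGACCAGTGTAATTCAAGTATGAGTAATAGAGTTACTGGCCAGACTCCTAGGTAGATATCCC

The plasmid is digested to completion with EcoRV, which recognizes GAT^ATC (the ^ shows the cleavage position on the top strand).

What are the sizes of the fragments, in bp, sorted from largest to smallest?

134, 27, 19 bp

EcoRV sites (GATATC) start at positions 20, 39, 173.
EcoRV cuts after base 3 of each site, so after positions 22, 41, 175.
Circular molecule, 3 cuts → 3 fragments:
  23–41 → 19 bp
  42–175 → 134 bp
  176–180 then 1–22 → 5 + 22 = 27 bp
Sorted largest to smallest: 134, 27, 19 bp.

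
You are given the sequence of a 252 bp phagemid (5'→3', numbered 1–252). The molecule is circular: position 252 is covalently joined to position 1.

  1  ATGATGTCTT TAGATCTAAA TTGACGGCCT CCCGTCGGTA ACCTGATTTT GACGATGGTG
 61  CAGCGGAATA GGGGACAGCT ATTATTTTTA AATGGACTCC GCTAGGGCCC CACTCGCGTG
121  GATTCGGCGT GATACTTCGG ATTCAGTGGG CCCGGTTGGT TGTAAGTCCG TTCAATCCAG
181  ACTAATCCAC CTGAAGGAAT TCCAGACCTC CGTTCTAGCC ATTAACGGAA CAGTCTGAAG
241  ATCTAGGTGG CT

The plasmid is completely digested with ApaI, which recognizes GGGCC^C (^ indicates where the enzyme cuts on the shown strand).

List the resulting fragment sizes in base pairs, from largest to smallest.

ApaI sites (GGGCCC) start at positions 105, 148.
ApaI cuts after base 5 of each site (before the last base), so after positions 109, 152.
Circular molecule, 2 cuts → 2 fragments:
  110–152 → 43 bp
  153–252 then 1–109 → 100 + 109 = 209 bp
Sorted largest to smallest: 209, 43 bp.

209, 43 bp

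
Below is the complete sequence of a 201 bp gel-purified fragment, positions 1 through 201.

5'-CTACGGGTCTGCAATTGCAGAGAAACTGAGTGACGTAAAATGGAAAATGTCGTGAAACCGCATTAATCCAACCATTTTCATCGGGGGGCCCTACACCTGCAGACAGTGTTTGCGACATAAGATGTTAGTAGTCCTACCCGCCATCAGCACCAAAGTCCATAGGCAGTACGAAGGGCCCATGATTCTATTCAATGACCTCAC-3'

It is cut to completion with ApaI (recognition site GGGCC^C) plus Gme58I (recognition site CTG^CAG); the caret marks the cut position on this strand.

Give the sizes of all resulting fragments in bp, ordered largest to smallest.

90, 78, 24, 9 bp

ApaI sites (GGGCCC) start at positions 86, 173.
ApaI cuts after base 5 of each site (before the last base), so after positions 90, 177.
The Gme58I site (CTGCAG) starts at position 97.
Gme58I cuts after base 3 of each site, so after position 99.
Combined cut positions: 90, 99, 177.
Linear molecule, 3 cuts → 4 fragments:
  1–90 → 90 bp
  91–99 → 9 bp
  100–177 → 78 bp
  178–201 → 24 bp
Sorted largest to smallest: 90, 78, 24, 9 bp.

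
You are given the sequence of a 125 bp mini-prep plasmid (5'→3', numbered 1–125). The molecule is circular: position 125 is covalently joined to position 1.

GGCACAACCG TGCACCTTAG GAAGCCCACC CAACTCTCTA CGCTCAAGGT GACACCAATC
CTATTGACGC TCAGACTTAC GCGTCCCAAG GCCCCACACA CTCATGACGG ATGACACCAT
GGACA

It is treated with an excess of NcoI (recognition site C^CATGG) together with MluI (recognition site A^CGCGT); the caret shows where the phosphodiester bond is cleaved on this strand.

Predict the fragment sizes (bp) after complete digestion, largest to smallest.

The NcoI site (CCATGG) starts at position 117.
NcoI cuts after the first base of each site, so after position 117.
The MluI site (ACGCGT) starts at position 79.
MluI cuts after the first base of each site, so after position 79.
Combined cut positions: 79, 117.
Circular molecule, 2 cuts → 2 fragments:
  80–117 → 38 bp
  118–125 then 1–79 → 8 + 79 = 87 bp
Sorted largest to smallest: 87, 38 bp.

87, 38 bp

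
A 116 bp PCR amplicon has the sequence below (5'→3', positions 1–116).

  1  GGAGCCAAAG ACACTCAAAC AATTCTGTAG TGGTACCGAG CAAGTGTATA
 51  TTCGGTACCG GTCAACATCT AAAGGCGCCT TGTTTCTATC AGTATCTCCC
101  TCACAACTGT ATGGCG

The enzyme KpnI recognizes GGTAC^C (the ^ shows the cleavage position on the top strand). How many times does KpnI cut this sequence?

GGTACC occurs starting at positions 32, 54.
KpnI cuts at 2 sites.

2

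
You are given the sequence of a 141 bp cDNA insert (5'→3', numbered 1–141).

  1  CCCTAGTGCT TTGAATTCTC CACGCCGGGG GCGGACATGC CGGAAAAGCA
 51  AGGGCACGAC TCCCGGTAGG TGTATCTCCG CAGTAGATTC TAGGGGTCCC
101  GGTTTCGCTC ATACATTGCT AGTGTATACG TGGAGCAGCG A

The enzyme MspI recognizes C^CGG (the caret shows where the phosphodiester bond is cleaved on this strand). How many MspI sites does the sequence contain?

CCGG occurs starting at positions 25, 40, 63, 99.
MspI cuts at 4 sites.

4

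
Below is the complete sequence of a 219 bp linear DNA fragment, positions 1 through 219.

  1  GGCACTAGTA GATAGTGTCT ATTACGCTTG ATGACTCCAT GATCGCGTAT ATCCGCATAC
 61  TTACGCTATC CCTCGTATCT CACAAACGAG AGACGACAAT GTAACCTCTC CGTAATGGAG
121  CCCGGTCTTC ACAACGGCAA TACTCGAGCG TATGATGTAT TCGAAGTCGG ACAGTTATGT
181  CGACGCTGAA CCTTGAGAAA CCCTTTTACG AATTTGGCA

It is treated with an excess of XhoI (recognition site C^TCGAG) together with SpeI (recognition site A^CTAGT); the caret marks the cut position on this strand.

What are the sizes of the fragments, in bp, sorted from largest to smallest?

The XhoI site (CTCGAG) starts at position 143.
XhoI cuts after the first base of each site, so after position 143.
The SpeI site (ACTAGT) starts at position 4.
SpeI cuts after the first base of each site, so after position 4.
Combined cut positions: 4, 143.
Linear molecule, 2 cuts → 3 fragments:
  1–4 → 4 bp
  5–143 → 139 bp
  144–219 → 76 bp
Sorted largest to smallest: 139, 76, 4 bp.

139, 76, 4 bp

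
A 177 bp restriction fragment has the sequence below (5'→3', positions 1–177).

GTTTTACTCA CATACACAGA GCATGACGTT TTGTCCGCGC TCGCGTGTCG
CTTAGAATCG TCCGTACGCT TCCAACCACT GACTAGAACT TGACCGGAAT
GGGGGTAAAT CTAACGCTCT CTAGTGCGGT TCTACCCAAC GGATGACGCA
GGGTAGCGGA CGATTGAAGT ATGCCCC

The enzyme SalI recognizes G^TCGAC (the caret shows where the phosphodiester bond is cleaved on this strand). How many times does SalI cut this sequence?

0

No occurrence of GTCGAC is present in the sequence.
SalI does not cut: 0 sites.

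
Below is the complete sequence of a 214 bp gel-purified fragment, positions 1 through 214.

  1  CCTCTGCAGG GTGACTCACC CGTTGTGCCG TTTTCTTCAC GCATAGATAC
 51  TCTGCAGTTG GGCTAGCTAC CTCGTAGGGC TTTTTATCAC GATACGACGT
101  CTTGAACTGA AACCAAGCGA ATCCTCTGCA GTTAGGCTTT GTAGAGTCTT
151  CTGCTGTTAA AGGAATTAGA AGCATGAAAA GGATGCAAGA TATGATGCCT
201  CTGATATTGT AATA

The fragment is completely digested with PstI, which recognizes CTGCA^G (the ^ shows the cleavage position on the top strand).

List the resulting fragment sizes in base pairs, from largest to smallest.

PstI sites (CTGCAG) start at positions 4, 52, 126.
PstI cuts after base 5 of each site (before the last base), so after positions 8, 56, 130.
Linear molecule, 3 cuts → 4 fragments:
  1–8 → 8 bp
  9–56 → 48 bp
  57–130 → 74 bp
  131–214 → 84 bp
Sorted largest to smallest: 84, 74, 48, 8 bp.

84, 74, 48, 8 bp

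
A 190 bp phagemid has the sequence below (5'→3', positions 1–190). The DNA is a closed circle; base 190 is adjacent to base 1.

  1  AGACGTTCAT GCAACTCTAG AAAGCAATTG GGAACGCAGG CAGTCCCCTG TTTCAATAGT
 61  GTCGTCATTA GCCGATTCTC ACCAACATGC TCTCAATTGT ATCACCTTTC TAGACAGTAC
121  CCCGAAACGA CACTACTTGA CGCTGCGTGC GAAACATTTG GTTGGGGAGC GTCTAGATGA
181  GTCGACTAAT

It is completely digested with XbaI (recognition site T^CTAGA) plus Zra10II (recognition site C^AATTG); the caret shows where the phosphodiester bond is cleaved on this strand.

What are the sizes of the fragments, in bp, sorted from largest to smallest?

XbaI sites (TCTAGA) start at positions 16, 109, 172.
XbaI cuts after the first base of each site, so after positions 16, 109, 172.
Zra10II sites (CAATTG) start at positions 25, 94.
Zra10II cuts after the first base of each site, so after positions 25, 94.
Combined cut positions: 16, 25, 94, 109, 172.
Circular molecule, 5 cuts → 5 fragments:
  17–25 → 9 bp
  26–94 → 69 bp
  95–109 → 15 bp
  110–172 → 63 bp
  173–190 then 1–16 → 18 + 16 = 34 bp
Sorted largest to smallest: 69, 63, 34, 15, 9 bp.

69, 63, 34, 15, 9 bp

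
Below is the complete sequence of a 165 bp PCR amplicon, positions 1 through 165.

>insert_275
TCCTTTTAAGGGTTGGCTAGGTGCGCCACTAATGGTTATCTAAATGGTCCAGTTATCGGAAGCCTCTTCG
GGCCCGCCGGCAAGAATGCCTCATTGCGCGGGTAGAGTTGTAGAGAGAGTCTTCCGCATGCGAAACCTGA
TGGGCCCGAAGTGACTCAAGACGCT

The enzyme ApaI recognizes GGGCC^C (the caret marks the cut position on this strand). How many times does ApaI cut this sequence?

GGGCCC occurs starting at positions 70, 142.
ApaI cuts at 2 sites.

2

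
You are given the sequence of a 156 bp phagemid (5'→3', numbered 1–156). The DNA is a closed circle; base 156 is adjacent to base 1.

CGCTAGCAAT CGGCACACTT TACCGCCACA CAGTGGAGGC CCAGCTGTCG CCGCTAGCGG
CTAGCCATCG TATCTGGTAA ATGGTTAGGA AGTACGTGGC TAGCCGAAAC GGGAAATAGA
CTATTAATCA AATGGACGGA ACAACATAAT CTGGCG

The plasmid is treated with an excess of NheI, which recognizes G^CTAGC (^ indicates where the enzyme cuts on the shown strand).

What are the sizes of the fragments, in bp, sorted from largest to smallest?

59, 51, 39, 7 bp

NheI sites (GCTAGC) start at positions 2, 53, 60, 99.
NheI cuts after the first base of each site, so after positions 2, 53, 60, 99.
Circular molecule, 4 cuts → 4 fragments:
  3–53 → 51 bp
  54–60 → 7 bp
  61–99 → 39 bp
  100–156 then 1–2 → 57 + 2 = 59 bp
Sorted largest to smallest: 59, 51, 39, 7 bp.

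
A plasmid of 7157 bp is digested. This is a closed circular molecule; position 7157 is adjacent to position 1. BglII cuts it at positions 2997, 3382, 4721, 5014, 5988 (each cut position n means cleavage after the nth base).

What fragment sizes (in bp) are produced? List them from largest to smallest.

4166, 1339, 974, 385, 293 bp

Circular molecule, 5 cuts → 5 fragments:
  3382 − 2997 = 385 bp
  4721 − 3382 = 1339 bp
  5014 − 4721 = 293 bp
  5988 − 5014 = 974 bp
  wrap: 7157 − 5988 + 2997 = 4166 bp
Sorted largest to smallest: 4166, 1339, 974, 385, 293 bp.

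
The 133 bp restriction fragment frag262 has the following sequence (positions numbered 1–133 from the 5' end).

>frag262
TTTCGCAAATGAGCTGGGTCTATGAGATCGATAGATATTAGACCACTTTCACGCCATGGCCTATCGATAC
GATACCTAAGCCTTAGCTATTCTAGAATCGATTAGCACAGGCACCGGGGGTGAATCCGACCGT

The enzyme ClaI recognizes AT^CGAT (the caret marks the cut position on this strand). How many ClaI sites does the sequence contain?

ATCGAT occurs starting at positions 27, 63, 97.
ClaI cuts at 3 sites.

3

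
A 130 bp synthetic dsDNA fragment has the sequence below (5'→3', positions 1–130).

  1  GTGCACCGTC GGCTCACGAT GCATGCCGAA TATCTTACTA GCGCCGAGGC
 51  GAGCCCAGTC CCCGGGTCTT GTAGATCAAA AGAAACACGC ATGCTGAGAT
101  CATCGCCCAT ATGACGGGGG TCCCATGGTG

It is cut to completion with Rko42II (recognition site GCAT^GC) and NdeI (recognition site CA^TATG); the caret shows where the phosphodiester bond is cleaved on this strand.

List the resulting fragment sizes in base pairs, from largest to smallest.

68, 24, 21, 17 bp

Rko42II sites (GCATGC) start at positions 21, 89.
Rko42II cuts after base 4 of each site, so after positions 24, 92.
The NdeI site (CATATG) starts at position 108.
NdeI cuts after base 2 of each site, so after position 109.
Combined cut positions: 24, 92, 109.
Linear molecule, 3 cuts → 4 fragments:
  1–24 → 24 bp
  25–92 → 68 bp
  93–109 → 17 bp
  110–130 → 21 bp
Sorted largest to smallest: 68, 24, 21, 17 bp.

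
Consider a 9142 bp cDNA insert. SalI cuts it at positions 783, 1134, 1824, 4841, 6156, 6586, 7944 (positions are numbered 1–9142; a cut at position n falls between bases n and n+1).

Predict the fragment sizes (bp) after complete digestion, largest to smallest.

Linear molecule, 7 cuts → 8 fragments:
  783 − 0 = 783 bp
  1134 − 783 = 351 bp
  1824 − 1134 = 690 bp
  4841 − 1824 = 3017 bp
  6156 − 4841 = 1315 bp
  6586 − 6156 = 430 bp
  7944 − 6586 = 1358 bp
  9142 − 7944 = 1198 bp
Sorted largest to smallest: 3017, 1358, 1315, 1198, 783, 690, 430, 351 bp.

3017, 1358, 1315, 1198, 783, 690, 430, 351 bp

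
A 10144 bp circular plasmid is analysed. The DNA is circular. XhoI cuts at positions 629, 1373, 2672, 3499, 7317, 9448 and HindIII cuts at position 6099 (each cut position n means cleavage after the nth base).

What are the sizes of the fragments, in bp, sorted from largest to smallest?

Combined cut positions (sorted): 629, 1373, 2672, 3499, 6099, 7317, 9448.
Circular molecule, 7 cuts → 7 fragments:
  1373 − 629 = 744 bp
  2672 − 1373 = 1299 bp
  3499 − 2672 = 827 bp
  6099 − 3499 = 2600 bp
  7317 − 6099 = 1218 bp
  9448 − 7317 = 2131 bp
  wrap: 10144 − 9448 + 629 = 1325 bp
Sorted largest to smallest: 2600, 2131, 1325, 1299, 1218, 827, 744 bp.

2600, 2131, 1325, 1299, 1218, 827, 744 bp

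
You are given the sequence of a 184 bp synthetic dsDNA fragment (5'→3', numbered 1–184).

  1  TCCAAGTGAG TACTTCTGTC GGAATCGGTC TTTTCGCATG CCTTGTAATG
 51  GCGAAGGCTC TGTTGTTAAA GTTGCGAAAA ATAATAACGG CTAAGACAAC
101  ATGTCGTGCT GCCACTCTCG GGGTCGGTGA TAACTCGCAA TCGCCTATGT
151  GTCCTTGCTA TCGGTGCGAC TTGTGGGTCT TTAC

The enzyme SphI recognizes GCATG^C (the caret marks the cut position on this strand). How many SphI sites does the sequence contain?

1

GCATGC occurs starting at position 36.
SphI cuts at 1 site.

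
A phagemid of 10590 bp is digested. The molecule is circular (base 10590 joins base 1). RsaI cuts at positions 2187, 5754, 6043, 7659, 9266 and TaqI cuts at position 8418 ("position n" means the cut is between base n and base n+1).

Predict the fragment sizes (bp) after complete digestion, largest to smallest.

3567, 3511, 1616, 848, 759, 289 bp

Combined cut positions (sorted): 2187, 5754, 6043, 7659, 8418, 9266.
Circular molecule, 6 cuts → 6 fragments:
  5754 − 2187 = 3567 bp
  6043 − 5754 = 289 bp
  7659 − 6043 = 1616 bp
  8418 − 7659 = 759 bp
  9266 − 8418 = 848 bp
  wrap: 10590 − 9266 + 2187 = 3511 bp
Sorted largest to smallest: 3567, 3511, 1616, 848, 759, 289 bp.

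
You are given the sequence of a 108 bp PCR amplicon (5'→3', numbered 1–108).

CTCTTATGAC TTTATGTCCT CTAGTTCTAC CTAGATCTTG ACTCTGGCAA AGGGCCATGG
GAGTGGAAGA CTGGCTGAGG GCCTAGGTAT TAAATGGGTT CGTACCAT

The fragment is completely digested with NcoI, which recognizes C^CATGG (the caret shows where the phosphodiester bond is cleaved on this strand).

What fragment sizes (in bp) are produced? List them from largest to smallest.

The NcoI site (CCATGG) starts at position 55.
NcoI cuts after the first base of each site, so after position 55.
Linear molecule, 1 cut → 2 fragments:
  1–55 → 55 bp
  56–108 → 53 bp
Sorted largest to smallest: 55, 53 bp.

55, 53 bp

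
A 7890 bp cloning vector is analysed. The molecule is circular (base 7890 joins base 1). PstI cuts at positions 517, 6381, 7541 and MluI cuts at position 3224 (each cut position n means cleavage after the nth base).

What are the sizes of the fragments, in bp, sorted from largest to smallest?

Combined cut positions (sorted): 517, 3224, 6381, 7541.
Circular molecule, 4 cuts → 4 fragments:
  3224 − 517 = 2707 bp
  6381 − 3224 = 3157 bp
  7541 − 6381 = 1160 bp
  wrap: 7890 − 7541 + 517 = 866 bp
Sorted largest to smallest: 3157, 2707, 1160, 866 bp.

3157, 2707, 1160, 866 bp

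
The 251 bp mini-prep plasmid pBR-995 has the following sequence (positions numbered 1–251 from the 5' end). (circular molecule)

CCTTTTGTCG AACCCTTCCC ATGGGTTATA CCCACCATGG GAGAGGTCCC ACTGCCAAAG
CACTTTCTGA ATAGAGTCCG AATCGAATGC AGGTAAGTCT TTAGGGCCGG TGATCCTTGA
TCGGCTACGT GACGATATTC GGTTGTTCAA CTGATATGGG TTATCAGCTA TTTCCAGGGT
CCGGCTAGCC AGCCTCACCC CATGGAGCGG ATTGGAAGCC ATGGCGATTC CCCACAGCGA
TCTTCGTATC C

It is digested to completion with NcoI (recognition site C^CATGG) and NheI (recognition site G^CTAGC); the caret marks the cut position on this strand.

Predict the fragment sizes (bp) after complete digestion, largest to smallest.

149, 51, 19, 16, 16 bp

NcoI sites (CCATGG) start at positions 19, 35, 200, 219.
NcoI cuts after the first base of each site, so after positions 19, 35, 200, 219.
The NheI site (GCTAGC) starts at position 184.
NheI cuts after the first base of each site, so after position 184.
Combined cut positions: 19, 35, 184, 200, 219.
Circular molecule, 5 cuts → 5 fragments:
  20–35 → 16 bp
  36–184 → 149 bp
  185–200 → 16 bp
  201–219 → 19 bp
  220–251 then 1–19 → 32 + 19 = 51 bp
Sorted largest to smallest: 149, 51, 19, 16, 16 bp.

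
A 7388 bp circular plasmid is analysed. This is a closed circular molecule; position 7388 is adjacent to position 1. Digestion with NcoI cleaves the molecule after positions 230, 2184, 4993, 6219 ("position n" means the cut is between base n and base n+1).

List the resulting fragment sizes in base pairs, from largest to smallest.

Circular molecule, 4 cuts → 4 fragments:
  2184 − 230 = 1954 bp
  4993 − 2184 = 2809 bp
  6219 − 4993 = 1226 bp
  wrap: 7388 − 6219 + 230 = 1399 bp
Sorted largest to smallest: 2809, 1954, 1399, 1226 bp.

2809, 1954, 1399, 1226 bp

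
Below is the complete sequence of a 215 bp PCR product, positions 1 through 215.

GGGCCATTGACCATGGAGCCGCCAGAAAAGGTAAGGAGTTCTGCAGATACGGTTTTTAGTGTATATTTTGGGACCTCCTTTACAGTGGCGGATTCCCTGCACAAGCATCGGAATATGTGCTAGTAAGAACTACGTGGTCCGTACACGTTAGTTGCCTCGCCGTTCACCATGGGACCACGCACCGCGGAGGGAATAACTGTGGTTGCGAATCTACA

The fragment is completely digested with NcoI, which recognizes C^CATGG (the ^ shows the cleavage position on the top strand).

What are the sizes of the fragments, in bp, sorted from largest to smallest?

NcoI sites (CCATGG) start at positions 11, 167.
NcoI cuts after the first base of each site, so after positions 11, 167.
Linear molecule, 2 cuts → 3 fragments:
  1–11 → 11 bp
  12–167 → 156 bp
  168–215 → 48 bp
Sorted largest to smallest: 156, 48, 11 bp.

156, 48, 11 bp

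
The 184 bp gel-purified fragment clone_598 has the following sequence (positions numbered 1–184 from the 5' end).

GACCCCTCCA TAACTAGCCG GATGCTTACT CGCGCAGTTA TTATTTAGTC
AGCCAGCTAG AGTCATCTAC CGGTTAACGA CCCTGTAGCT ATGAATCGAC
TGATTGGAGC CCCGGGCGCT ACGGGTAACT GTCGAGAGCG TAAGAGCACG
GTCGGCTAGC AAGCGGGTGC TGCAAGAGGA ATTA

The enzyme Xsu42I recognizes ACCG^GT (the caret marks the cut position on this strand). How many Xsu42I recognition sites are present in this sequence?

ACCGGT occurs starting at position 69.
Xsu42I cuts at 1 site.

1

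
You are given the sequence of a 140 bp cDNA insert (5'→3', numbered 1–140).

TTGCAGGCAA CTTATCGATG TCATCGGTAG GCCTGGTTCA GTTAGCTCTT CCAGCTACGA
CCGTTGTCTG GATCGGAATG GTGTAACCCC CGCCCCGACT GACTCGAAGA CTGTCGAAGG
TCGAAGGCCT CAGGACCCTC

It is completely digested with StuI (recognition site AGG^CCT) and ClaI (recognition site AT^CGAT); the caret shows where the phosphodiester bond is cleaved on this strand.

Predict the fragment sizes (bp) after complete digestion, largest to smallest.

StuI sites (AGGCCT) start at positions 29, 125.
StuI cuts after base 3 of each site, so after positions 31, 127.
The ClaI site (ATCGAT) starts at position 14.
ClaI cuts after base 2 of each site, so after position 15.
Combined cut positions: 15, 31, 127.
Linear molecule, 3 cuts → 4 fragments:
  1–15 → 15 bp
  16–31 → 16 bp
  32–127 → 96 bp
  128–140 → 13 bp
Sorted largest to smallest: 96, 16, 15, 13 bp.

96, 16, 15, 13 bp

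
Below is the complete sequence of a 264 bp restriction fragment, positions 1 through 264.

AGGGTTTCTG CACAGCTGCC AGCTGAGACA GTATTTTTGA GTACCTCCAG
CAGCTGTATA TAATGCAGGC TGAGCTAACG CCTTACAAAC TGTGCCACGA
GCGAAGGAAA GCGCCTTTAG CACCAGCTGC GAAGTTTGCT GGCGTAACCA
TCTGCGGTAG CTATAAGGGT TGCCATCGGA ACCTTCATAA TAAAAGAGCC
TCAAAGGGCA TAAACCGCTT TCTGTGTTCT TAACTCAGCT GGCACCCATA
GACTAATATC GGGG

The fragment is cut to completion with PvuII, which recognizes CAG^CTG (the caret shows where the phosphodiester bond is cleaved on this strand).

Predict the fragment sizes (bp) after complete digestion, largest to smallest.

112, 73, 31, 26, 15, 7 bp

PvuII sites (CAGCTG) start at positions 13, 20, 51, 124, 236.
PvuII cuts after base 3 of each site, so after positions 15, 22, 53, 126, 238.
Linear molecule, 5 cuts → 6 fragments:
  1–15 → 15 bp
  16–22 → 7 bp
  23–53 → 31 bp
  54–126 → 73 bp
  127–238 → 112 bp
  239–264 → 26 bp
Sorted largest to smallest: 112, 73, 31, 26, 15, 7 bp.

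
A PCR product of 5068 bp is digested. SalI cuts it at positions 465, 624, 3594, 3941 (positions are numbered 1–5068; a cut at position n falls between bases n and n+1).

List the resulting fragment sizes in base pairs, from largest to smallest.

2970, 1127, 465, 347, 159 bp

Linear molecule, 4 cuts → 5 fragments:
  465 − 0 = 465 bp
  624 − 465 = 159 bp
  3594 − 624 = 2970 bp
  3941 − 3594 = 347 bp
  5068 − 3941 = 1127 bp
Sorted largest to smallest: 2970, 1127, 465, 347, 159 bp.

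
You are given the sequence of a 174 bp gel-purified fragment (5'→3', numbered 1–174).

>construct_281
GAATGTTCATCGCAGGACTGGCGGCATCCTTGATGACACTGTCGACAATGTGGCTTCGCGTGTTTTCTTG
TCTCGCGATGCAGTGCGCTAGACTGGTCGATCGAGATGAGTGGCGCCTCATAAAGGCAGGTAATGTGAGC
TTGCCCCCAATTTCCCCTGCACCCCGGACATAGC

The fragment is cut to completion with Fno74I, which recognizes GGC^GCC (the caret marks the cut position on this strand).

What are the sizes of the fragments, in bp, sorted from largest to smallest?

114, 60 bp

The Fno74I site (GGCGCC) starts at position 112.
Fno74I cuts after base 3 of each site, so after position 114.
Linear molecule, 1 cut → 2 fragments:
  1–114 → 114 bp
  115–174 → 60 bp
Sorted largest to smallest: 114, 60 bp.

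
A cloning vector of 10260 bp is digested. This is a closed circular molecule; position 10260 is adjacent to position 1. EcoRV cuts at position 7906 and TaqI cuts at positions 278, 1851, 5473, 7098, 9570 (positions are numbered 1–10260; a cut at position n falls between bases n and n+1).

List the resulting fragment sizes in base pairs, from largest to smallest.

Combined cut positions (sorted): 278, 1851, 5473, 7098, 7906, 9570.
Circular molecule, 6 cuts → 6 fragments:
  1851 − 278 = 1573 bp
  5473 − 1851 = 3622 bp
  7098 − 5473 = 1625 bp
  7906 − 7098 = 808 bp
  9570 − 7906 = 1664 bp
  wrap: 10260 − 9570 + 278 = 968 bp
Sorted largest to smallest: 3622, 1664, 1625, 1573, 968, 808 bp.

3622, 1664, 1625, 1573, 968, 808 bp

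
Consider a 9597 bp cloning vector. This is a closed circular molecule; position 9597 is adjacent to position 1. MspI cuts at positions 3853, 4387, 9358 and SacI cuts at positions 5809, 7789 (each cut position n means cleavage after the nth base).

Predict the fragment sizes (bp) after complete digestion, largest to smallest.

4092, 1980, 1569, 1422, 534 bp

Combined cut positions (sorted): 3853, 4387, 5809, 7789, 9358.
Circular molecule, 5 cuts → 5 fragments:
  4387 − 3853 = 534 bp
  5809 − 4387 = 1422 bp
  7789 − 5809 = 1980 bp
  9358 − 7789 = 1569 bp
  wrap: 9597 − 9358 + 3853 = 4092 bp
Sorted largest to smallest: 4092, 1980, 1569, 1422, 534 bp.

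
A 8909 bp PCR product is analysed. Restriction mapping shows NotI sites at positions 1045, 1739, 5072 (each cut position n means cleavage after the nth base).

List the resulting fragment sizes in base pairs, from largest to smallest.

Linear molecule, 3 cuts → 4 fragments:
  1045 − 0 = 1045 bp
  1739 − 1045 = 694 bp
  5072 − 1739 = 3333 bp
  8909 − 5072 = 3837 bp
Sorted largest to smallest: 3837, 3333, 1045, 694 bp.

3837, 3333, 1045, 694 bp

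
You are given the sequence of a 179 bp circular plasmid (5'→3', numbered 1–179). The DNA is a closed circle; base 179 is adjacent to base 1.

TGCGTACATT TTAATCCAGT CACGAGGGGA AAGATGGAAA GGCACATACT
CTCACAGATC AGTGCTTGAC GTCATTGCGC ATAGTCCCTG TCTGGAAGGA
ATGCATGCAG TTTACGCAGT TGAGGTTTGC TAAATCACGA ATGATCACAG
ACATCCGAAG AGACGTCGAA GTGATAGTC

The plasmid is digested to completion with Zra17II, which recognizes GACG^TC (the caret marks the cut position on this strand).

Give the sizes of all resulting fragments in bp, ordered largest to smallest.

Zra17II sites (GACGTC) start at positions 68, 162.
Zra17II cuts after base 4 of each site, so after positions 71, 165.
Circular molecule, 2 cuts → 2 fragments:
  72–165 → 94 bp
  166–179 then 1–71 → 14 + 71 = 85 bp
Sorted largest to smallest: 94, 85 bp.

94, 85 bp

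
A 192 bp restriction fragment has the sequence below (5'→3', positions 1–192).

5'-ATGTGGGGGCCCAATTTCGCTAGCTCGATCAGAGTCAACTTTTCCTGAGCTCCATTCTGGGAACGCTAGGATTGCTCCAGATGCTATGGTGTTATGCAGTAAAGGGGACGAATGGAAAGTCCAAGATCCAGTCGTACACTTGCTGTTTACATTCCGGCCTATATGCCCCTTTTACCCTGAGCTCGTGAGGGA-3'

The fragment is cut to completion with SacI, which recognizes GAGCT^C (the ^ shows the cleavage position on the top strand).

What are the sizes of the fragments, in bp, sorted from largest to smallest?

132, 51, 9 bp

SacI sites (GAGCTC) start at positions 47, 179.
SacI cuts after base 5 of each site (before the last base), so after positions 51, 183.
Linear molecule, 2 cuts → 3 fragments:
  1–51 → 51 bp
  52–183 → 132 bp
  184–192 → 9 bp
Sorted largest to smallest: 132, 51, 9 bp.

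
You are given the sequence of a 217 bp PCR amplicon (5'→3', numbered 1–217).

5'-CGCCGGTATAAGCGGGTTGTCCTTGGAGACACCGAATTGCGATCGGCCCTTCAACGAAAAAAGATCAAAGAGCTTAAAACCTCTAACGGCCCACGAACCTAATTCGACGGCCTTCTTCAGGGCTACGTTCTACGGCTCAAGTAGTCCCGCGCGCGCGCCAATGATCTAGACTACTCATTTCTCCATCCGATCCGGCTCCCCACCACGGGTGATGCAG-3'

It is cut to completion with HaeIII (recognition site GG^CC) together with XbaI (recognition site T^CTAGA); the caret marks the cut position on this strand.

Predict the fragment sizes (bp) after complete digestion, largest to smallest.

HaeIII sites (GGCC) start at positions 45, 88, 109.
HaeIII cuts after base 2 of each site, so after positions 46, 89, 110.
The XbaI site (TCTAGA) starts at position 165.
XbaI cuts after the first base of each site, so after position 165.
Combined cut positions: 46, 89, 110, 165.
Linear molecule, 4 cuts → 5 fragments:
  1–46 → 46 bp
  47–89 → 43 bp
  90–110 → 21 bp
  111–165 → 55 bp
  166–217 → 52 bp
Sorted largest to smallest: 55, 52, 46, 43, 21 bp.

55, 52, 46, 43, 21 bp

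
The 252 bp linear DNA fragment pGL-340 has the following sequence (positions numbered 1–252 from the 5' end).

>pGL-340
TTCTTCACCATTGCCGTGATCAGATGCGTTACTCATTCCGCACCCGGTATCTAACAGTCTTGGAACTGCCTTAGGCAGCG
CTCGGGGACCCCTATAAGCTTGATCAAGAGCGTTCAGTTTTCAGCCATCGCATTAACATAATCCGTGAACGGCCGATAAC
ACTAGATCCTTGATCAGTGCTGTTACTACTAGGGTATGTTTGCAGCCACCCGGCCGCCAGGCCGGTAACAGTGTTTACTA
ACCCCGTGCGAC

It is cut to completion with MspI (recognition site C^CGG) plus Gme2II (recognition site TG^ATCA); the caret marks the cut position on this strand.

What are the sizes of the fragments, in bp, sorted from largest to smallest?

70, 58, 38, 30, 26, 18, 12 bp

MspI sites (CCGG) start at positions 44, 210, 222.
MspI cuts after the first base of each site, so after positions 44, 210, 222.
Gme2II sites (TGATCA) start at positions 17, 101, 171.
Gme2II cuts after base 2 of each site, so after positions 18, 102, 172.
Combined cut positions: 18, 44, 102, 172, 210, 222.
Linear molecule, 6 cuts → 7 fragments:
  1–18 → 18 bp
  19–44 → 26 bp
  45–102 → 58 bp
  103–172 → 70 bp
  173–210 → 38 bp
  211–222 → 12 bp
  223–252 → 30 bp
Sorted largest to smallest: 70, 58, 38, 30, 26, 18, 12 bp.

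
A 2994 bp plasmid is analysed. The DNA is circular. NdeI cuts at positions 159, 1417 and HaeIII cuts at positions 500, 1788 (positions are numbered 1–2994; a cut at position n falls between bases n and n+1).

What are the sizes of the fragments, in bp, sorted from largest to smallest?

1365, 917, 371, 341 bp

Combined cut positions (sorted): 159, 500, 1417, 1788.
Circular molecule, 4 cuts → 4 fragments:
  500 − 159 = 341 bp
  1417 − 500 = 917 bp
  1788 − 1417 = 371 bp
  wrap: 2994 − 1788 + 159 = 1365 bp
Sorted largest to smallest: 1365, 917, 371, 341 bp.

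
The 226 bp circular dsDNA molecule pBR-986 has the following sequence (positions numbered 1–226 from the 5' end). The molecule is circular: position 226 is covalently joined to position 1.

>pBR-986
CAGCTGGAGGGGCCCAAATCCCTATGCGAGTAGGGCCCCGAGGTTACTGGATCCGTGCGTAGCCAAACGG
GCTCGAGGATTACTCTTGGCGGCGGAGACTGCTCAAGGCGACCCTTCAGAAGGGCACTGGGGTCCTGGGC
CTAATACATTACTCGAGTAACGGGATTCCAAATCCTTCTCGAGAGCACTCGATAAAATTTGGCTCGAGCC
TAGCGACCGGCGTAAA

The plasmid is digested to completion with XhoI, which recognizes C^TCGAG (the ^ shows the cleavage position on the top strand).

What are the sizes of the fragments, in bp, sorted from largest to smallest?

95, 80, 26, 25 bp

XhoI sites (CTCGAG) start at positions 72, 152, 178, 203.
XhoI cuts after the first base of each site, so after positions 72, 152, 178, 203.
Circular molecule, 4 cuts → 4 fragments:
  73–152 → 80 bp
  153–178 → 26 bp
  179–203 → 25 bp
  204–226 then 1–72 → 23 + 72 = 95 bp
Sorted largest to smallest: 95, 80, 26, 25 bp.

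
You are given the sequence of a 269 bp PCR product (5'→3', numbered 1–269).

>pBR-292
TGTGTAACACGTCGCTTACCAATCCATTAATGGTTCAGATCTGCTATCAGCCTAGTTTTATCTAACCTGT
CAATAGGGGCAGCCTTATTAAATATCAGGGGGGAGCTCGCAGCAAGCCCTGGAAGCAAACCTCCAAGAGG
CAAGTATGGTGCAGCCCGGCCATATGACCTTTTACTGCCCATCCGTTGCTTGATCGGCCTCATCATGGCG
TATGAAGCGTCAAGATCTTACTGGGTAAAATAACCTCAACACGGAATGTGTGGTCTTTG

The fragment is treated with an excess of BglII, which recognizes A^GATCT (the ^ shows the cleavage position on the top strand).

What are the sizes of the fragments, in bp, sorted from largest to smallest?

BglII sites (AGATCT) start at positions 37, 223.
BglII cuts after the first base of each site, so after positions 37, 223.
Linear molecule, 2 cuts → 3 fragments:
  1–37 → 37 bp
  38–223 → 186 bp
  224–269 → 46 bp
Sorted largest to smallest: 186, 46, 37 bp.

186, 46, 37 bp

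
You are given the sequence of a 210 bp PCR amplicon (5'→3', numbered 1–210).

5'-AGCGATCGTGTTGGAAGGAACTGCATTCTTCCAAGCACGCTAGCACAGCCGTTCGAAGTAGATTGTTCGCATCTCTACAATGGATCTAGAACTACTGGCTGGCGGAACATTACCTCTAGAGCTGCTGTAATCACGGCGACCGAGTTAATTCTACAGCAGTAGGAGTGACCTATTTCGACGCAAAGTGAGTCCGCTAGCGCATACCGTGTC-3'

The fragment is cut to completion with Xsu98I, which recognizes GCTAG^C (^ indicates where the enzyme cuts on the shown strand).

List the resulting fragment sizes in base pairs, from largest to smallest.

Xsu98I sites (GCTAGC) start at positions 39, 193.
Xsu98I cuts after base 5 of each site (before the last base), so after positions 43, 197.
Linear molecule, 2 cuts → 3 fragments:
  1–43 → 43 bp
  44–197 → 154 bp
  198–210 → 13 bp
Sorted largest to smallest: 154, 43, 13 bp.

154, 43, 13 bp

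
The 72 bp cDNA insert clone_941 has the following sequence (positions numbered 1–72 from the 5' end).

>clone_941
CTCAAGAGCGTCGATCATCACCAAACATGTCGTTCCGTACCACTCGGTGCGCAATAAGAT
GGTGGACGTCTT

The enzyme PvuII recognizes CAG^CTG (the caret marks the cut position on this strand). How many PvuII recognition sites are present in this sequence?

0

No occurrence of CAGCTG is present in the sequence.
PvuII does not cut: 0 sites.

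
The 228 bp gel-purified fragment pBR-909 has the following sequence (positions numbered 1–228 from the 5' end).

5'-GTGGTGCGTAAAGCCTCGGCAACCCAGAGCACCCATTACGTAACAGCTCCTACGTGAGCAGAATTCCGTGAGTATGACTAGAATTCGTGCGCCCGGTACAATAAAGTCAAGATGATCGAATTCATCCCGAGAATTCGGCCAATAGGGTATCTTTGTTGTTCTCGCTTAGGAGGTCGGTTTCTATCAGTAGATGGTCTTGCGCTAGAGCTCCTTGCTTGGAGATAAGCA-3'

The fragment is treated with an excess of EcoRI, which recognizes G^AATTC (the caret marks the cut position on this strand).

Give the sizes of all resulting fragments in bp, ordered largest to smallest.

EcoRI sites (GAATTC) start at positions 61, 81, 118, 131.
EcoRI cuts after the first base of each site, so after positions 61, 81, 118, 131.
Linear molecule, 4 cuts → 5 fragments:
  1–61 → 61 bp
  62–81 → 20 bp
  82–118 → 37 bp
  119–131 → 13 bp
  132–228 → 97 bp
Sorted largest to smallest: 97, 61, 37, 20, 13 bp.

97, 61, 37, 20, 13 bp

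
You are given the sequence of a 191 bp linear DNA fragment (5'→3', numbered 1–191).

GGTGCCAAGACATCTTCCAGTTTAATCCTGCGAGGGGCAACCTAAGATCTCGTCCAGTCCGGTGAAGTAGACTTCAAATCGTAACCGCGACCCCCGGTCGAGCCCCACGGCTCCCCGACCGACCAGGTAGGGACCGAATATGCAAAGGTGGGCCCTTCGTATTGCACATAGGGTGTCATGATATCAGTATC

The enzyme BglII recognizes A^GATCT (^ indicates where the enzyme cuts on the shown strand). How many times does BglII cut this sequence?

AGATCT occurs starting at position 45.
BglII cuts at 1 site.

1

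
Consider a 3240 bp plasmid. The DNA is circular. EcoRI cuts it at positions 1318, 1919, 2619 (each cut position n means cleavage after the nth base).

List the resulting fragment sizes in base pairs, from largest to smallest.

1939, 700, 601 bp

Circular molecule, 3 cuts → 3 fragments:
  1919 − 1318 = 601 bp
  2619 − 1919 = 700 bp
  wrap: 3240 − 2619 + 1318 = 1939 bp
Sorted largest to smallest: 1939, 700, 601 bp.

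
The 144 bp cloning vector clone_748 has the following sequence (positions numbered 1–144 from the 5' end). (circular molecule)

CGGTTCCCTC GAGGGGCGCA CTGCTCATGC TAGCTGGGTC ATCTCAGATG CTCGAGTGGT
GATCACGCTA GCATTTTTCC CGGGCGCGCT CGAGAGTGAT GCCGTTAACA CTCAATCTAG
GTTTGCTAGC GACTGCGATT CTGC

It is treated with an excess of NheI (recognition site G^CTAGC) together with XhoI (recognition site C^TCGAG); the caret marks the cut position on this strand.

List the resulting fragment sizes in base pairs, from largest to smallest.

NheI sites (GCTAGC) start at positions 29, 67, 125.
NheI cuts after the first base of each site, so after positions 29, 67, 125.
XhoI sites (CTCGAG) start at positions 8, 51, 89.
XhoI cuts after the first base of each site, so after positions 8, 51, 89.
Combined cut positions: 8, 29, 51, 67, 89, 125.
Circular molecule, 6 cuts → 6 fragments:
  9–29 → 21 bp
  30–51 → 22 bp
  52–67 → 16 bp
  68–89 → 22 bp
  90–125 → 36 bp
  126–144 then 1–8 → 19 + 8 = 27 bp
Sorted largest to smallest: 36, 27, 22, 22, 21, 16 bp.

36, 27, 22, 22, 21, 16 bp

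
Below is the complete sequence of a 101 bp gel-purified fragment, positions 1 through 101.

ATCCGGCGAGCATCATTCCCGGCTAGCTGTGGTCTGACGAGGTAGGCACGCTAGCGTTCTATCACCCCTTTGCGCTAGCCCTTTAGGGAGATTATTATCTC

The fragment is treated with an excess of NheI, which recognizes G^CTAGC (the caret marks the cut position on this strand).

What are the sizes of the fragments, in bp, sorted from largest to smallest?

28, 27, 24, 22 bp

NheI sites (GCTAGC) start at positions 22, 50, 74.
NheI cuts after the first base of each site, so after positions 22, 50, 74.
Linear molecule, 3 cuts → 4 fragments:
  1–22 → 22 bp
  23–50 → 28 bp
  51–74 → 24 bp
  75–101 → 27 bp
Sorted largest to smallest: 28, 27, 24, 22 bp.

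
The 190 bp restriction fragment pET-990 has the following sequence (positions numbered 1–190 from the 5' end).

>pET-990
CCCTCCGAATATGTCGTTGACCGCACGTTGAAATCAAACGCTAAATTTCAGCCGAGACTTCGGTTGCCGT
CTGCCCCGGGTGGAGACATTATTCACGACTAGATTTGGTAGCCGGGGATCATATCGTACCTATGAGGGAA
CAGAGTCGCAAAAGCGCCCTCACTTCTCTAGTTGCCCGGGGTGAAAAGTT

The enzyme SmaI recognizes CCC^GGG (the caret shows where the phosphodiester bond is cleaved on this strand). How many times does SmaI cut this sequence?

CCCGGG occurs starting at positions 75, 175.
SmaI cuts at 2 sites.

2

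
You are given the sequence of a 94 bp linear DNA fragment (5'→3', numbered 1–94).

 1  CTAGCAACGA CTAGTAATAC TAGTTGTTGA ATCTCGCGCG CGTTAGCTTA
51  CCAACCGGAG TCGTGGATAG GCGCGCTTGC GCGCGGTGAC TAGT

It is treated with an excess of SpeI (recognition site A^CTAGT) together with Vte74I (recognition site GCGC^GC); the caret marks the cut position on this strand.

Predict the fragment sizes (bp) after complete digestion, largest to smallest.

35, 20, 10, 9, 8, 7, 5 bp

SpeI sites (ACTAGT) start at positions 10, 19, 89.
SpeI cuts after the first base of each site, so after positions 10, 19, 89.
Vte74I sites (GCGCGC) start at positions 36, 71, 79.
Vte74I cuts after base 4 of each site, so after positions 39, 74, 82.
Combined cut positions: 10, 19, 39, 74, 82, 89.
Linear molecule, 6 cuts → 7 fragments:
  1–10 → 10 bp
  11–19 → 9 bp
  20–39 → 20 bp
  40–74 → 35 bp
  75–82 → 8 bp
  83–89 → 7 bp
  90–94 → 5 bp
Sorted largest to smallest: 35, 20, 10, 9, 8, 7, 5 bp.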